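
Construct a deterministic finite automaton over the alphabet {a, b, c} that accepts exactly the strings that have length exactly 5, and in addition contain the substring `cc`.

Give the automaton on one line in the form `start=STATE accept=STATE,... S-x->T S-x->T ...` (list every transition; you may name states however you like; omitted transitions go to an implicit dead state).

Build one automaton per condition and run them in lockstep. The first has 7 states tracking the input length, saturating at 6; the second has 3 states tracking whether and how much of `cc` has been seen. A product state is a pair (one from each), accepting exactly when both do. Minimizing collapses redundant product states.
A 13-state machine:
          a    b    c  
>  q0     q1   q1   q2 
   q1     q3   q3   q4 
   q2     q3   q3   q5 
   q3     q6   q6   q7 
   q4     q6   q6   q8 
   q5     q8   q8   q8 
   q6     q9   q9  q10 
   q7     q9   q9  q11 
   q8    q11  q11  q11 
   q9     q9   q9   q9 
   q10    q9   q9  q12 
   q11   q12  q12  q12 
 * q12    q9   q9   q9 
(> = start, * = accepting)

start=q0 accept=q12 q0-a->q1 q0-b->q1 q0-c->q2 q1-a->q3 q1-b->q3 q1-c->q4 q2-a->q3 q2-b->q3 q2-c->q5 q3-a->q6 q3-b->q6 q3-c->q7 q4-a->q6 q4-b->q6 q4-c->q8 q5-a->q8 q5-b->q8 q5-c->q8 q6-a->q9 q6-b->q9 q6-c->q10 q7-a->q9 q7-b->q9 q7-c->q11 q8-a->q11 q8-b->q11 q8-c->q11 q9-a->q9 q9-b->q9 q9-c->q9 q10-a->q9 q10-b->q9 q10-c->q12 q11-a->q12 q11-b->q12 q11-c->q12 q12-a->q9 q12-b->q9 q12-c->q9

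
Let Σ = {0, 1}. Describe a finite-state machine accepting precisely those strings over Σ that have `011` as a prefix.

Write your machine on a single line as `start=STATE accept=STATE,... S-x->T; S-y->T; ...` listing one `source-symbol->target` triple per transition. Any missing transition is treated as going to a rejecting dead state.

start=q0; accept=q3; q0-0->q1; q0-1->q4; q1-0->q4; q1-1->q2; q2-0->q4; q2-1->q3; q3-0->q3; q3-1->q3; q4-0->q4; q4-1->q4

Check the first 3 symbols one by one: q0 through q2 record how many have matched `011` so far; any wrong symbol goes to the dead state q4. After all 3 match we enter the accepting sink q3.
        0   1  
>  q0   q1  q4 
   q1   q4  q2 
   q2   q4  q3 
 * q3   q3  q3 
   q4   q4  q4 
(> = start, * = accepting)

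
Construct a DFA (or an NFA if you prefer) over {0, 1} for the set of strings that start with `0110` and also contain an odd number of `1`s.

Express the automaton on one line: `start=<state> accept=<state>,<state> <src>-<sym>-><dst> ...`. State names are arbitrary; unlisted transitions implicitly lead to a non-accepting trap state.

Build one automaton per condition and run them in lockstep. One (6 states) tracks whether the input so far still matches the prefix `0110`; the other (2 states) tracks the count of `1`s modulo 2. Each combined state is a pair, one component from each; accept when both components accept.
An 8-state machine:
        0   1  
>  q0   q1  q2 
   q1   q3  q4 
   q2   q2  q3 
   q3   q3  q2 
   q4   q2  q5 
   q5   q6  q2 
   q6   q6  q7 
 * q7   q7  q6 
(> = start, * = accepting)

start=q0 accept=q7 q0-0->q1 q0-1->q2 q1-0->q3 q1-1->q4 q2-0->q2 q2-1->q3 q3-0->q3 q3-1->q2 q4-0->q2 q4-1->q5 q5-0->q6 q5-1->q2 q6-0->q6 q6-1->q7 q7-0->q7 q7-1->q6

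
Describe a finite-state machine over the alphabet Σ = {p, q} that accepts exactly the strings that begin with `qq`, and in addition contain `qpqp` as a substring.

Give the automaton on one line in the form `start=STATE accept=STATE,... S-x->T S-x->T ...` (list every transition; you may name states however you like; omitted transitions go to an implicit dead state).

Handle the two conditions separately and then intersect. The first has 4 states tracking whether the input so far still matches the prefix `qq`; the second has 5 states tracking whether and how much of `qpqp` has been seen. A product state is a pair (one from each), accepting exactly when both do. Equivalent product states are then merged.
An 8-state machine:
       p  q 
>  A   B  C 
   B   B  B 
   C   B  D 
   D   E  D 
   E   F  G 
   F   F  D 
   G   H  D 
 * H   H  H 
(> = start, * = accepting)

start=A accept=H A-p->B A-q->C B-p->B B-q->B C-p->B C-q->D D-p->E D-q->D E-p->F E-q->G F-p->F F-q->D G-p->H G-q->D H-p->H H-q->H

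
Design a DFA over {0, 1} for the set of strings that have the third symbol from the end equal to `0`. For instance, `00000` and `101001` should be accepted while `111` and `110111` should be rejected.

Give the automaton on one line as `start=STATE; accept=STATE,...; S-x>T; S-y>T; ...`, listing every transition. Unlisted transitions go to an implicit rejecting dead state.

start=s0; accept=s7,s8,s9,s10; s0-0>s1; s0-1>s2; s1-0>s3; s1-1>s4; s2-0>s5; s2-1>s6; s3-0>s7; s3-1>s8; s4-0>s9; s4-1>s10; s5-0>s11; s5-1>s12; s6-0>s13; s6-1>s14; s7-0>s7; s7-1>s8; s8-0>s9; s8-1>s10; s9-0>s11; s9-1>s12; s10-0>s13; s10-1>s14; s11-0>s7; s11-1>s8; s12-0>s9; s12-1>s10; s13-0>s11; s13-1>s12; s14-0>s13; s14-1>s14

A DFA must remember the last 3 symbols (since which symbol is third-to-last isn't known until the input ends). Use one state per possible window of the last ≤3 symbols; accept from those whose window starts with `0`.
          0    1  
>  s0     s1   s2 
   s1     s3   s4 
   s2     s5   s6 
   s3     s7   s8 
   s4     s9  s10 
   s5    s11  s12 
   s6    s13  s14 
 * s7     s7   s8 
 * s8     s9  s10 
 * s9    s11  s12 
 * s10   s13  s14 
   s11    s7   s8 
   s12    s9  s10 
   s13   s11  s12 
   s14   s13  s14 
(> = start, * = accepting)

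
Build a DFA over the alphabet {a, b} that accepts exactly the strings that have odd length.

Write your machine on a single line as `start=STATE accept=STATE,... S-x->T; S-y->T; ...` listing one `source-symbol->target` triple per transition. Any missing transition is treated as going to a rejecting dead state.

Count input length modulo 2: every symbol advances one step around the cycle q0 → q1 → q0. Accept at q1.
A 2-state machine:
        a   b  
>  q0   q1  q1 
 * q1   q0  q0 
(> = start, * = accepting)

start=q0; accept=q1; q0-a->q1; q0-b->q1; q1-a->q0; q1-b->q0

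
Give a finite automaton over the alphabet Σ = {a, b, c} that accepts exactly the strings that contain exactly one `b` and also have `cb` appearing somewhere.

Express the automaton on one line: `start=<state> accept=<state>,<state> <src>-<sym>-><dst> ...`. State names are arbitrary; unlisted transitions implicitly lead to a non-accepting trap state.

start=q0 accept=q5 q0-a->q0 q0-b->q1 q0-c->q2 q1-a->q1 q1-b->q3 q1-c->q4 q2-a->q0 q2-b->q5 q2-c->q2 q3-a->q3 q3-b->q3 q3-c->q6 q4-a->q1 q4-b->q7 q4-c->q4 q5-a->q5 q5-b->q7 q5-c->q5 q6-a->q3 q6-b->q7 q6-c->q6 q7-a->q7 q7-b->q7 q7-c->q7

Handle the two conditions separately and then intersect. The first has 3 states tracking the count of `b`s, saturating at 2; the second has 3 states tracking whether and how much of `cb` has been seen. A product state is a pair (one from each), accepting exactly when both do.
8 states suffice.
        a   b   c  
>  q0   q0  q1  q2 
   q1   q1  q3  q4 
   q2   q0  q5  q2 
   q3   q3  q3  q6 
   q4   q1  q7  q4 
 * q5   q5  q7  q5 
   q6   q3  q7  q6 
   q7   q7  q7  q7 
(> = start, * = accepting)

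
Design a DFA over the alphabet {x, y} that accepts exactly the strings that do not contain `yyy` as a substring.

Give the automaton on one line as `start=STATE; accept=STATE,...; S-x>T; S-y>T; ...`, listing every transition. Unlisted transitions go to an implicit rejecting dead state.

This is the complement of 'contains `yyy`'. Use the same substring-matching states — S0 through S3 holding how much of `yyy` has just been matched — but flip the accepting set: everything except the trap S3 accepts.
With 4 states:
        x   y  
>* S0   S0  S1 
 * S1   S0  S2 
 * S2   S0  S3 
   S3   S3  S3 
(> = start, * = accepting)

start=S0; accept=S0,S1,S2; S0-x>S0; S0-y>S1; S1-x>S0; S1-y>S2; S2-x>S0; S2-y>S3; S3-x>S3; S3-y>S3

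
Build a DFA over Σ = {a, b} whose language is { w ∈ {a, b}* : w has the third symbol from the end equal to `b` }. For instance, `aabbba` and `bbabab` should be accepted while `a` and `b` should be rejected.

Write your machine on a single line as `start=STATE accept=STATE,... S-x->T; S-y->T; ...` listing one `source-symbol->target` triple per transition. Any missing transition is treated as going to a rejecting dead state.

start=s0; accept=s11,s12,s13,s14; s0-a->s1; s0-b->s2; s1-a->s3; s1-b->s4; s2-a->s5; s2-b->s6; s3-a->s7; s3-b->s8; s4-a->s9; s4-b->s10; s5-a->s11; s5-b->s12; s6-a->s13; s6-b->s14; s7-a->s7; s7-b->s8; s8-a->s9; s8-b->s10; s9-a->s11; s9-b->s12; s10-a->s13; s10-b->s14; s11-a->s7; s11-b->s8; s12-a->s9; s12-b->s10; s13-a->s11; s13-b->s12; s14-a->s13; s14-b->s14

A DFA must remember the last 3 symbols (since which symbol is third-to-last isn't known until the input ends). Use one state per possible window of the last ≤3 symbols; accept from those whose window starts with `b`.
A 15-state machine:
          a    b  
>  s0     s1   s2 
   s1     s3   s4 
   s2     s5   s6 
   s3     s7   s8 
   s4     s9  s10 
   s5    s11  s12 
   s6    s13  s14 
   s7     s7   s8 
   s8     s9  s10 
   s9    s11  s12 
   s10   s13  s14 
 * s11    s7   s8 
 * s12    s9  s10 
 * s13   s11  s12 
 * s14   s13  s14 
(> = start, * = accepting)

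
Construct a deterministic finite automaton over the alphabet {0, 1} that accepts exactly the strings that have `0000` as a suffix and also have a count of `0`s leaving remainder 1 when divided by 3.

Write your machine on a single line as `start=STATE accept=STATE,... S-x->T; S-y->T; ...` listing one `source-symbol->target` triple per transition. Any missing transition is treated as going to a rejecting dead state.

start=q0; accept=q6; q0-0->q1; q0-1->q0; q1-0->q2; q1-1->q3; q2-0->q4; q2-1->q5; q3-0->q5; q3-1->q3; q4-0->q6; q4-1->q0; q5-0->q0; q5-1->q5; q6-0->q2; q6-1->q3

Run two small machines in parallel and take their product. The first has 5 states tracking how much of the suffix `0000` has currently been matched; the second has 3 states tracking the count of `0`s modulo 3. A product state is a pair (one from each), accepting exactly when both do. Equivalent product states are then merged.
A 7-state machine:
        0   1  
>  q0   q1  q0 
   q1   q2  q3 
   q2   q4  q5 
   q3   q5  q3 
   q4   q6  q0 
   q5   q0  q5 
 * q6   q2  q3 
(> = start, * = accepting)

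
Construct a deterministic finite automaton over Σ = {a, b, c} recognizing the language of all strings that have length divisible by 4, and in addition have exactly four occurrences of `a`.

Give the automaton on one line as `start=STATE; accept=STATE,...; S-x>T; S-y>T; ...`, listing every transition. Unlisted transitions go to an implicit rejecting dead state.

start=S0; accept=S10; S0-a>S1; S0-b>S2; S0-c>S2; S1-a>S3; S1-b>S4; S1-c>S4; S2-a>S4; S2-b>S5; S2-c>S5; S3-a>S6; S3-b>S7; S3-c>S7; S4-a>S7; S4-b>S8; S4-c>S8; S5-a>S8; S5-b>S9; S5-c>S9; S6-a>S10; S6-b>S11; S6-c>S11; S7-a>S11; S7-b>S12; S7-c>S12; S8-a>S12; S8-b>S13; S8-c>S13; S9-a>S13; S9-b>S0; S9-c>S0; S10-a>S14; S10-b>S15; S10-c>S15; S11-a>S15; S11-b>S16; S11-c>S16; S12-a>S16; S12-b>S17; S12-c>S17; S13-a>S17; S13-b>S1; S13-c>S1; S14-a>S14; S14-b>S14; S14-c>S14; S15-a>S14; S15-b>S18; S15-c>S18; S16-a>S18; S16-b>S19; S16-c>S19; S17-a>S19; S17-b>S3; S17-c>S3; S18-a>S14; S18-b>S20; S18-c>S20; S19-a>S20; S19-b>S6; S19-c>S6; S20-a>S14; S20-b>S10; S20-c>S10

Handle the two conditions separately and then intersect. One (4 states) tracks the input length modulo 4; the other (6 states) tracks the count of `a`s, saturating at 5. Each combined state is a pair, one component from each; accept when both components accept. After merging equivalent states the machine shrinks.
          a    b    c  
>  S0     S1   S2   S2 
   S1     S3   S4   S4 
   S2     S4   S5   S5 
   S3     S6   S7   S7 
   S4     S7   S8   S8 
   S5     S8   S9   S9 
   S6    S10  S11  S11 
   S7    S11  S12  S12 
   S8    S12  S13  S13 
   S9    S13   S0   S0 
 * S10   S14  S15  S15 
   S11   S15  S16  S16 
   S12   S16  S17  S17 
   S13   S17   S1   S1 
   S14   S14  S14  S14 
   S15   S14  S18  S18 
   S16   S18  S19  S19 
   S17   S19   S3   S3 
   S18   S14  S20  S20 
   S19   S20   S6   S6 
   S20   S14  S10  S10 
(> = start, * = accepting)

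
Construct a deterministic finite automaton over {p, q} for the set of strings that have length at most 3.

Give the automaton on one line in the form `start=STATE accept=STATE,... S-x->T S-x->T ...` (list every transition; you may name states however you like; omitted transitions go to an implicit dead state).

We only need to distinguish lengths 0, 1, …, 3, and '>3'. Chain s0 → s1 → s2 → s3 → s4 on every symbol, with s4 looping. Accepting states: {s0, s1, s2, s3}.
        p   q  
>* s0   s1  s1 
 * s1   s2  s2 
 * s2   s3  s3 
 * s3   s4  s4 
   s4   s4  s4 
(> = start, * = accepting)

start=s0 accept=s0,s1,s2,s3 s0-p->s1 s0-q->s1 s1-p->s2 s1-q->s2 s2-p->s3 s2-q->s3 s3-p->s4 s3-q->s4 s4-p->s4 s4-q->s4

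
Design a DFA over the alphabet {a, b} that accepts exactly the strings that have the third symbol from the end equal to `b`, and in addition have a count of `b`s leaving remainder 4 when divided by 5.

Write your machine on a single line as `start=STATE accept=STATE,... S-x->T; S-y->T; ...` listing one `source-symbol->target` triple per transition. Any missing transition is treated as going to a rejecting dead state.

Build one automaton per condition and run them in lockstep. One (15 states) tracks the last 3 symbols read; the other (5 states) tracks the count of `b`s modulo 5. Each combined state is a pair, one component from each; accept when both components accept. Minimizing collapses redundant product states.
          a    b  
>  s0     s0   s1 
   s1     s1   s2 
   s2     s3   s4 
   s3     s3   s5 
   s4     s6   s7 
   s5     s6   s8 
   s6     s9  s10 
 * s7    s11   s0 
   s8    s11   s0 
   s9     s9  s12 
 * s10   s13   s0 
 * s11   s14   s0 
   s12   s13   s0 
   s13   s14   s0 
 * s14   s15   s0 
   s15   s15   s0 
(> = start, * = accepting)

start=s0; accept=s7,s10,s11,s14; s0-a->s0; s0-b->s1; s1-a->s1; s1-b->s2; s2-a->s3; s2-b->s4; s3-a->s3; s3-b->s5; s4-a->s6; s4-b->s7; s5-a->s6; s5-b->s8; s6-a->s9; s6-b->s10; s7-a->s11; s7-b->s0; s8-a->s11; s8-b->s0; s9-a->s9; s9-b->s12; s10-a->s13; s10-b->s0; s11-a->s14; s11-b->s0; s12-a->s13; s12-b->s0; s13-a->s14; s13-b->s0; s14-a->s15; s14-b->s0; s15-a->s15; s15-b->s0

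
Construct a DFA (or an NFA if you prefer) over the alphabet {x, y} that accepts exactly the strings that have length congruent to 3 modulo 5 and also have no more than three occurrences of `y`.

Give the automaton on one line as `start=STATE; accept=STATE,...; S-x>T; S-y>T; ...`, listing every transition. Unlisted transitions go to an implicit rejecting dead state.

start=q0; accept=q6,q7,q8,q9; q0-x>q1; q0-y>q2; q1-x>q3; q1-y>q4; q2-x>q4; q2-y>q5; q3-x>q6; q3-y>q7; q4-x>q7; q4-y>q8; q5-x>q8; q5-y>q9; q6-x>q10; q6-y>q11; q7-x>q11; q7-y>q12; q8-x>q12; q8-y>q13; q9-x>q13; q9-y>q14; q10-x>q0; q10-y>q15; q11-x>q15; q11-y>q16; q12-x>q16; q12-y>q17; q13-x>q17; q13-y>q14; q14-x>q14; q14-y>q14; q15-x>q2; q15-y>q18; q16-x>q18; q16-y>q19; q17-x>q19; q17-y>q14; q18-x>q5; q18-y>q20; q19-x>q20; q19-y>q14; q20-x>q9; q20-y>q14

Run two small machines in parallel and take their product. One (5 states) tracks the input length modulo 5; the other (5 states) tracks the count of `y`s, saturating at 4. Each combined state is a pair, one component from each; accept when both components accept. Minimizing collapses redundant product states.
          x    y  
>  q0     q1   q2 
   q1     q3   q4 
   q2     q4   q5 
   q3     q6   q7 
   q4     q7   q8 
   q5     q8   q9 
 * q6    q10  q11 
 * q7    q11  q12 
 * q8    q12  q13 
 * q9    q13  q14 
   q10    q0  q15 
   q11   q15  q16 
   q12   q16  q17 
   q13   q17  q14 
   q14   q14  q14 
   q15    q2  q18 
   q16   q18  q19 
   q17   q19  q14 
   q18    q5  q20 
   q19   q20  q14 
   q20    q9  q14 
(> = start, * = accepting)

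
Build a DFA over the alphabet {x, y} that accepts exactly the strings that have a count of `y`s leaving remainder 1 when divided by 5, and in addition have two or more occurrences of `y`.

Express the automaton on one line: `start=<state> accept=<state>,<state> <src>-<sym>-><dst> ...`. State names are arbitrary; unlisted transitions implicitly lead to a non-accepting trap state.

start=S0 accept=S6 S0-x->S0 S0-y->S1 S1-x->S1 S1-y->S2 S2-x->S2 S2-y->S3 S3-x->S3 S3-y->S4 S4-x->S4 S4-y->S5 S5-x->S5 S5-y->S6 S6-x->S6 S6-y->S7 S7-x->S7 S7-y->S3

Handle the two conditions separately and then intersect. One (5 states) tracks the count of `y`s modulo 5; the other (4 states) tracks the count of `y`s, saturating at 3. Each combined state is a pair, one component from each; accept when both components accept.
        x   y  
>  S0   S0  S1 
   S1   S1  S2 
   S2   S2  S3 
   S3   S3  S4 
   S4   S4  S5 
   S5   S5  S6 
 * S6   S6  S7 
   S7   S7  S3 
(> = start, * = accepting)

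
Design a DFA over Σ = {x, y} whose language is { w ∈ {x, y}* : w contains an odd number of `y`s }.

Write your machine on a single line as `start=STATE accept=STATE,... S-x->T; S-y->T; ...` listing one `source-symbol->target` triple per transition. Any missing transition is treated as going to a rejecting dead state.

start=q0; accept=q1; q0-x->q0; q0-y->q1; q1-x->q1; q1-y->q0

Keep the running count of `y`s modulo 2: each `y` advances along the cycle q0 → q1 → q0 while other symbols loop. Accept at q1.
A 2-state machine:
        x   y  
>  q0   q0  q1 
 * q1   q1  q0 
(> = start, * = accepting)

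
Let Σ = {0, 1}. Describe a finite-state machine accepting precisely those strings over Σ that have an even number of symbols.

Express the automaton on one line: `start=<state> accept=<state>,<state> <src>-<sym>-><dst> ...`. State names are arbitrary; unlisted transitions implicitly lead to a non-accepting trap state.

start=S0 accept=S0 S0-0->S1 S0-1->S1 S1-0->S0 S1-1->S0

Only the length mod 2 matters, so use a 2-cycle: from any state, every input symbol moves to the next state, wrapping S1 back to S0. Mark S0 accepting.
A 2-state machine:
        0   1  
>* S0   S1  S1 
   S1   S0  S0 
(> = start, * = accepting)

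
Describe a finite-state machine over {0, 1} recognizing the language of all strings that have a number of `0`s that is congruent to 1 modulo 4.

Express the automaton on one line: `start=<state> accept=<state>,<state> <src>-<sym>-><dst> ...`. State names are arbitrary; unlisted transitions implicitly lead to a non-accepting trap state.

start=s0 accept=s1 s0-0->s1 s0-1->s0 s1-0->s2 s1-1->s1 s2-0->s3 s2-1->s2 s3-0->s0 s3-1->s3

Keep the running count of `0`s modulo 4: each `0` advances along the cycle s0 → s1 → s2 → s3 → s0 while other symbols loop. Accept at s1.
        0   1  
>  s0   s1  s0 
 * s1   s2  s1 
   s2   s3  s2 
   s3   s0  s3 
(> = start, * = accepting)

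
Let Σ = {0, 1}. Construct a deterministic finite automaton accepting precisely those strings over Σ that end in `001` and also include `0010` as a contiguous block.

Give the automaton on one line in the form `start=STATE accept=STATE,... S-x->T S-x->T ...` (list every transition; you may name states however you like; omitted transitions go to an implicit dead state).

start=q0 accept=q7 q0-0->q1 q0-1->q0 q1-0->q2 q1-1->q0 q2-0->q2 q2-1->q3 q3-0->q4 q3-1->q0 q4-0->q5 q4-1->q6 q5-0->q5 q5-1->q7 q6-0->q4 q6-1->q6 q7-0->q4 q7-1->q6

Build one automaton per condition and run them in lockstep. The first has 4 states tracking how much of the suffix `001` has currently been matched; the second has 5 states tracking whether and how much of `0010` has been seen. A product state is a pair (one from each), accepting exactly when both do.
With 8 states:
        0   1  
>  q0   q1  q0 
   q1   q2  q0 
   q2   q2  q3 
   q3   q4  q0 
   q4   q5  q6 
   q5   q5  q7 
   q6   q4  q6 
 * q7   q4  q6 
(> = start, * = accepting)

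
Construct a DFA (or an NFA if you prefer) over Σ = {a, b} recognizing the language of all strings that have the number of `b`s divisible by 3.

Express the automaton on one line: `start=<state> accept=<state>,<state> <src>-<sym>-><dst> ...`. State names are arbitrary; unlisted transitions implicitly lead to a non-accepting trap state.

Keep the running count of `b`s modulo 3: each `b` advances along the cycle s0 → s1 → s2 → s0 while other symbols loop. Accept at s0.
With 3 states:
        a   b  
>* s0   s0  s1 
   s1   s1  s2 
   s2   s2  s0 
(> = start, * = accepting)

start=s0 accept=s0 s0-a->s0 s0-b->s1 s1-a->s1 s1-b->s2 s2-a->s2 s2-b->s0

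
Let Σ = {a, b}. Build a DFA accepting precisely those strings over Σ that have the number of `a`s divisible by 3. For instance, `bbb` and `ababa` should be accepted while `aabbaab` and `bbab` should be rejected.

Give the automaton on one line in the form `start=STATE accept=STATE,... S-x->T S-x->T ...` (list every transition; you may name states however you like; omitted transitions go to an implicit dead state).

start=S0 accept=S0 S0-a->S1 S0-b->S0 S1-a->S2 S1-b->S1 S2-a->S0 S2-b->S2

The only thing that matters is how many `a`s have appeared, reduced mod 3. Use one state per residue: S0 for 0, …, S2 for 2. Reading `a` moves to the next residue; anything else stays put. S0 is accepting.
With 3 states:
        a   b  
>* S0   S1  S0 
   S1   S2  S1 
   S2   S0  S2 
(> = start, * = accepting)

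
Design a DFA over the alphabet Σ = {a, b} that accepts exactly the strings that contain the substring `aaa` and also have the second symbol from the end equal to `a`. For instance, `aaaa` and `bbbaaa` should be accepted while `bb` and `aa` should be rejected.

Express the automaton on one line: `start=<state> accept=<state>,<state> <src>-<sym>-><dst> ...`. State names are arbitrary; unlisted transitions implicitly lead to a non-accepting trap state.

start=q0 accept=q7,q8 q0-a->q1 q0-b->q2 q1-a->q3 q1-b->q4 q2-a->q5 q2-b->q6 q3-a->q7 q3-b->q4 q4-a->q5 q4-b->q6 q5-a->q3 q5-b->q4 q6-a->q5 q6-b->q6 q7-a->q7 q7-b->q8 q8-a->q9 q8-b->q10 q9-a->q7 q9-b->q8 q10-a->q9 q10-b->q10

Run two small machines in parallel and take their product. The first has 4 states tracking whether and how much of `aaa` has been seen; the second has 7 states tracking the last 2 symbols read. A product state is a pair (one from each), accepting exactly when both do.
An 11-state machine:
          a    b  
>  q0     q1   q2 
   q1     q3   q4 
   q2     q5   q6 
   q3     q7   q4 
   q4     q5   q6 
   q5     q3   q4 
   q6     q5   q6 
 * q7     q7   q8 
 * q8     q9  q10 
   q9     q7   q8 
   q10    q9  q10 
(> = start, * = accepting)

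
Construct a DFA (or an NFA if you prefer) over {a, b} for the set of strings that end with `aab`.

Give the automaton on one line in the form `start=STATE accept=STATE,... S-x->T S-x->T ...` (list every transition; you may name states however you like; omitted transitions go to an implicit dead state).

Remember how much of `aab` the current input suffix matches. State q0 means no match yet; q1 means the last symbol is `a`; q2 means the last 2 symbols are `aa`; q3 means the last 3 symbols are `aab`. Only q3 accepts. On a mismatch, fall back to the longest proper suffix that is still a prefix of `aab`.
With 4 states:
        a   b  
>  q0   q1  q0 
   q1   q2  q0 
   q2   q2  q3 
 * q3   q1  q0 
(> = start, * = accepting)

start=q0 accept=q3 q0-a->q1 q0-b->q0 q1-a->q2 q1-b->q0 q2-a->q2 q2-b->q3 q3-a->q1 q3-b->q0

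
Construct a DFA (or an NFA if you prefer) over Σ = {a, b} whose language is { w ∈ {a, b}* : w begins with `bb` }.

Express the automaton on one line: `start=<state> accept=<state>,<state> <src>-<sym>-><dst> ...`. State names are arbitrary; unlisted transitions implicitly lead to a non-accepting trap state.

Check the first 2 symbols one by one: s0 through s1 record how many have matched `bb` so far; any wrong symbol goes to the dead state s3. After all 2 match we enter the accepting sink s2.
4 states suffice.
        a   b  
>  s0   s3  s1 
   s1   s3  s2 
 * s2   s2  s2 
   s3   s3  s3 
(> = start, * = accepting)

start=s0 accept=s2 s0-a->s3 s0-b->s1 s1-a->s3 s1-b->s2 s2-a->s2 s2-b->s2 s3-a->s3 s3-b->s3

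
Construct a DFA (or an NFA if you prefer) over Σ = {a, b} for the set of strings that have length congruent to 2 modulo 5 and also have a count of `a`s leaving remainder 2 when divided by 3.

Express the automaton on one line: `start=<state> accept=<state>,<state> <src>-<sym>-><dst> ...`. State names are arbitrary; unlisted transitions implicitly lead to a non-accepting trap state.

Run two small machines in parallel and take their product. One (5 states) tracks the input length modulo 5; the other (3 states) tracks the count of `a`s modulo 3. Each combined state is a pair, one component from each; accept when both components accept.
          a    b  
>  q0     q1   q2 
   q1     q3   q4 
   q2     q4   q5 
 * q3     q6   q7 
   q4     q7   q8 
   q5     q8   q6 
   q6     q9  q10 
   q7    q10  q11 
   q8    q11   q9 
   q9    q12  q13 
   q10   q13   q0 
   q11    q0  q12 
   q12    q2  q14 
   q13   q14   q1 
   q14    q5   q3 
(> = start, * = accepting)

start=q0 accept=q3 q0-a->q1 q0-b->q2 q1-a->q3 q1-b->q4 q2-a->q4 q2-b->q5 q3-a->q6 q3-b->q7 q4-a->q7 q4-b->q8 q5-a->q8 q5-b->q6 q6-a->q9 q6-b->q10 q7-a->q10 q7-b->q11 q8-a->q11 q8-b->q9 q9-a->q12 q9-b->q13 q10-a->q13 q10-b->q0 q11-a->q0 q11-b->q12 q12-a->q2 q12-b->q14 q13-a->q14 q13-b->q1 q14-a->q5 q14-b->q3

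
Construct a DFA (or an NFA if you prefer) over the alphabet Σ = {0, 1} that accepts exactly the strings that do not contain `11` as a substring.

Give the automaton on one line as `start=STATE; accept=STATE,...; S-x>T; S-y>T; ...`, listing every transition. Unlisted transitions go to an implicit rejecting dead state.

This is the complement of 'contains `11`'. Use the same substring-matching states — A through C holding how much of `11` has just been matched — but flip the accepting set: everything except the trap C accepts.
       0  1 
>* A   A  B 
 * B   A  C 
   C   C  C 
(> = start, * = accepting)

start=A; accept=A,B; A-0>A; A-1>B; B-0>A; B-1>C; C-0>C; C-1>C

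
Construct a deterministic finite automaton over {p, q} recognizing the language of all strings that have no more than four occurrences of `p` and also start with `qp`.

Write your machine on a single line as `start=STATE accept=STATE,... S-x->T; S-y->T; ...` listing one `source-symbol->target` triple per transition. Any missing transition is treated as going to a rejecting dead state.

Handle the two conditions separately and then intersect. One (6 states) tracks the count of `p`s, saturating at 5; the other (4 states) tracks whether the input so far still matches the prefix `qp`. Each combined state is a pair, one component from each; accept when both components accept.
A 13-state machine:
          p    q  
>  S0     S1   S2 
   S1     S3   S1 
   S2     S4   S5 
   S3     S6   S3 
 * S4     S7   S4 
   S5     S1   S5 
   S6     S8   S6 
 * S7     S9   S7 
   S8    S10   S8 
 * S9    S11   S9 
   S10   S10  S10 
 * S11   S12  S11 
   S12   S12  S12 
(> = start, * = accepting)

start=S0; accept=S4,S7,S9,S11; S0-p->S1; S0-q->S2; S1-p->S3; S1-q->S1; S2-p->S4; S2-q->S5; S3-p->S6; S3-q->S3; S4-p->S7; S4-q->S4; S5-p->S1; S5-q->S5; S6-p->S8; S6-q->S6; S7-p->S9; S7-q->S7; S8-p->S10; S8-q->S8; S9-p->S11; S9-q->S9; S10-p->S10; S10-q->S10; S11-p->S12; S11-q->S11; S12-p->S12; S12-q->S12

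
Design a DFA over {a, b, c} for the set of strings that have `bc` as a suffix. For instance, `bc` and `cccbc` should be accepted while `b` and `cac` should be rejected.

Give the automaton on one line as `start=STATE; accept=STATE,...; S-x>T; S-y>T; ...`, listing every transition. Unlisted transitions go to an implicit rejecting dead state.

start=S0; accept=S2; S0-a>S0; S0-b>S1; S0-c>S0; S1-a>S0; S1-b>S1; S1-c>S2; S2-a>S0; S2-b>S1; S2-c>S0

Let each state record the length of the longest suffix of the input read so far that is also a prefix of `bc`. S1 means the last symbol is `b`; S2 means the last 2 symbols are `bc`. Accept only at S2, where the string currently ends in `bc`.
        a   b   c  
>  S0   S0  S1  S0 
   S1   S0  S1  S2 
 * S2   S0  S1  S0 
(> = start, * = accepting)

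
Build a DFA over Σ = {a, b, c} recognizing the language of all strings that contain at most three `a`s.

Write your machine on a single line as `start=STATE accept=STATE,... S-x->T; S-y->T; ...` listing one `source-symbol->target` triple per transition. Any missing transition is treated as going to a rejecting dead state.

Only the number of `a`s matters, and only up to 4. Make a chain s0 → s1 → s2 → s3 → s4 advanced by each `a` (with s4 absorbing); every other symbol self-loops. The accepting set is {s0, s1, s2, s3}.
With 5 states:
        a   b   c  
>* s0   s1  s0  s0 
 * s1   s2  s1  s1 
 * s2   s3  s2  s2 
 * s3   s4  s3  s3 
   s4   s4  s4  s4 
(> = start, * = accepting)

start=s0; accept=s0,s1,s2,s3; s0-a->s1; s0-b->s0; s0-c->s0; s1-a->s2; s1-b->s1; s1-c->s1; s2-a->s3; s2-b->s2; s2-c->s2; s3-a->s4; s3-b->s3; s3-c->s3; s4-a->s4; s4-b->s4; s4-c->s4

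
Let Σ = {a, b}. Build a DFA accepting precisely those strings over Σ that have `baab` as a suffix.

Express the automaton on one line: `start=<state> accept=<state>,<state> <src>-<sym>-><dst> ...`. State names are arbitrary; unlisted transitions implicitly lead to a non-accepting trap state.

start=S0 accept=S4 S0-a->S0 S0-b->S1 S1-a->S2 S1-b->S1 S2-a->S3 S2-b->S1 S3-a->S0 S3-b->S4 S4-a->S2 S4-b->S1

Let each state record the length of the longest suffix of the input read so far that is also a prefix of `baab`. S1 means the last symbol is `b`; S2 means the last 2 symbols are `ba`; S3 means the last 3 symbols are `baa`; S4 means the last 4 symbols are `baab`. Accept only at S4, where the string currently ends in `baab`.
A 5-state machine:
        a   b  
>  S0   S0  S1 
   S1   S2  S1 
   S2   S3  S1 
   S3   S0  S4 
 * S4   S2  S1 
(> = start, * = accepting)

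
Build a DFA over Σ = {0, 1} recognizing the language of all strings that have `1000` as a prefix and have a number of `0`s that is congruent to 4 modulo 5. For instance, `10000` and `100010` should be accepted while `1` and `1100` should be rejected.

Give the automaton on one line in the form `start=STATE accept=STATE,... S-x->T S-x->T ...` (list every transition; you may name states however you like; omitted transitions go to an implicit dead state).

start=s0 accept=s10 s0-0->s1 s0-1->s2 s1-0->s3 s1-1->s1 s2-0->s4 s2-1->s5 s3-0->s6 s3-1->s3 s4-0->s7 s4-1->s1 s5-0->s1 s5-1->s5 s6-0->s8 s6-1->s6 s7-0->s9 s7-1->s3 s8-0->s5 s8-1->s8 s9-0->s10 s9-1->s9 s10-0->s11 s10-1->s10 s11-0->s12 s11-1->s11 s12-0->s13 s12-1->s12 s13-0->s9 s13-1->s13

Run two small machines in parallel and take their product. The first has 6 states tracking whether the input so far still matches the prefix `1000`; the second has 5 states tracking the count of `0`s modulo 5. A product state is a pair (one from each), accepting exactly when both do.
A 14-state machine:
          0    1  
>  s0     s1   s2 
   s1     s3   s1 
   s2     s4   s5 
   s3     s6   s3 
   s4     s7   s1 
   s5     s1   s5 
   s6     s8   s6 
   s7     s9   s3 
   s8     s5   s8 
   s9    s10   s9 
 * s10   s11  s10 
   s11   s12  s11 
   s12   s13  s12 
   s13    s9  s13 
(> = start, * = accepting)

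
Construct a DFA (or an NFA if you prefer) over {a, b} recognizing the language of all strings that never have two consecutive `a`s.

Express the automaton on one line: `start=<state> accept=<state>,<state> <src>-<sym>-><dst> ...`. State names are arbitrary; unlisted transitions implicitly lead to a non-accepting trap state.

start=q0 accept=q0,q1 q0-a->q1 q0-b->q0 q1-a->q2 q1-b->q0 q2-a->q2 q2-b->q2

This is the complement of 'contains `aa`'. Use the same substring-matching states — q0 through q2 holding how much of `aa` has just been matched — but flip the accepting set: everything except the trap q2 accepts.
3 states suffice.
        a   b  
>* q0   q1  q0 
 * q1   q2  q0 
   q2   q2  q2 
(> = start, * = accepting)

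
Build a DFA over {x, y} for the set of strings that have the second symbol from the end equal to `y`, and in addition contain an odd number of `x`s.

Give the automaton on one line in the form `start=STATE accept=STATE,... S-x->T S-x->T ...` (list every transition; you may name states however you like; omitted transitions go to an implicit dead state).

start=A accept=F,K A-x->B A-y->C B-x->D B-y->E C-x->F C-y->G D-x->H D-y->I E-x->J E-y->K F-x->D F-y->E G-x->F G-y->G H-x->D H-y->E I-x->F I-y->G J-x->H J-y->I K-x->J K-y->K

Handle the two conditions separately and then intersect. The first has 7 states tracking the last 2 symbols read; the second has 2 states tracking the count of `x`s modulo 2. A product state is a pair (one from each), accepting exactly when both do.
An 11-state machine:
       x  y 
>  A   B  C 
   B   D  E 
   C   F  G 
   D   H  I 
   E   J  K 
 * F   D  E 
   G   F  G 
   H   D  E 
   I   F  G 
   J   H  I 
 * K   J  K 
(> = start, * = accepting)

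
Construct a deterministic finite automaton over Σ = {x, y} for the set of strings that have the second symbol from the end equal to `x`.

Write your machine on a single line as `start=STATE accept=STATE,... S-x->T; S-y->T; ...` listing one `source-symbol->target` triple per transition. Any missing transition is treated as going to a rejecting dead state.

A DFA must remember the last 2 symbols (since which symbol is second-to-last isn't known until the input ends). Use one state per possible window of the last ≤2 symbols; accept from those whose window starts with `x`.
       x  y 
>  A   B  C 
   B   D  E 
   C   F  G 
 * D   D  E 
 * E   F  G 
   F   D  E 
   G   F  G 
(> = start, * = accepting)

start=A; accept=D,E; A-x->B; A-y->C; B-x->D; B-y->E; C-x->F; C-y->G; D-x->D; D-y->E; E-x->F; E-y->G; F-x->D; F-y->E; G-x->F; G-y->G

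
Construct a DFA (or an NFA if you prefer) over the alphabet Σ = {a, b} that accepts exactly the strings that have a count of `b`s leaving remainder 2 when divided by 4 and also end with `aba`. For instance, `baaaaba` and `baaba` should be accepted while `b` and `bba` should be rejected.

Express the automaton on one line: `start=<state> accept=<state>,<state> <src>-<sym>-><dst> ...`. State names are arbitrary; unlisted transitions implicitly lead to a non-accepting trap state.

start=s0 accept=s6 s0-a->s0 s0-b->s1 s1-a->s2 s1-b->s3 s2-a->s2 s2-b->s4 s3-a->s3 s3-b->s5 s4-a->s6 s4-b->s5 s5-a->s5 s5-b->s0 s6-a->s3 s6-b->s5

Handle the two conditions separately and then intersect. The first has 4 states tracking the count of `b`s modulo 4; the second has 4 states tracking how much of the suffix `aba` has currently been matched. A product state is a pair (one from each), accepting exactly when both do. Minimizing collapses redundant product states.
7 states suffice.
        a   b  
>  s0   s0  s1 
   s1   s2  s3 
   s2   s2  s4 
   s3   s3  s5 
   s4   s6  s5 
   s5   s5  s0 
 * s6   s3  s5 
(> = start, * = accepting)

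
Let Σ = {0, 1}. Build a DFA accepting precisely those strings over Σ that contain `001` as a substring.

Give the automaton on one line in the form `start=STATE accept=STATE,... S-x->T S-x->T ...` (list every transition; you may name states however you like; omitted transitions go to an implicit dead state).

start=S0 accept=S3 S0-0->S1 S0-1->S0 S1-0->S2 S1-1->S0 S2-0->S2 S2-1->S3 S3-0->S3 S3-1->S3

Track how much of `001` has been matched so far: state S0 is no progress, S3 is the absorbing accept state reached once `001` has occurred. Intermediate states record partial matches; on a mismatch, fall back to the longest reusable overlap.
A 4-state machine:
        0   1  
>  S0   S1  S0 
   S1   S2  S0 
   S2   S2  S3 
 * S3   S3  S3 
(> = start, * = accepting)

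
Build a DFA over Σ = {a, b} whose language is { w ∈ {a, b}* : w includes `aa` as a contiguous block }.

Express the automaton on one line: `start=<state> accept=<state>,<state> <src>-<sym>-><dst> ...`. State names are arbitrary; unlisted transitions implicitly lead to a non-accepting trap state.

Track how much of `aa` has been matched so far: state S0 is no progress, S2 is the absorbing accept state reached once `aa` has occurred. Intermediate states record partial matches; on a mismatch, fall back to the longest reusable overlap.
        a   b  
>  S0   S1  S0 
   S1   S2  S0 
 * S2   S2  S2 
(> = start, * = accepting)

start=S0 accept=S2 S0-a->S1 S0-b->S0 S1-a->S2 S1-b->S0 S2-a->S2 S2-b->S2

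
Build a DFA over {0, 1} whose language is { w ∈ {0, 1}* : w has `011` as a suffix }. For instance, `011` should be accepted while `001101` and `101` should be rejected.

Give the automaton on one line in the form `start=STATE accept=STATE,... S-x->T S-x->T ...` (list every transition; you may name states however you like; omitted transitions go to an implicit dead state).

Remember how much of `011` the current input suffix matches. State q0 means no match yet; q1 means the last symbol is `0`; q2 means the last 2 symbols are `01`; q3 means the last 3 symbols are `011`. Only q3 accepts. On a mismatch, fall back to the longest proper suffix that is still a prefix of `011`.
A 4-state machine:
        0   1  
>  q0   q1  q0 
   q1   q1  q2 
   q2   q1  q3 
 * q3   q1  q0 
(> = start, * = accepting)

start=q0 accept=q3 q0-0->q1 q0-1->q0 q1-0->q1 q1-1->q2 q2-0->q1 q2-1->q3 q3-0->q1 q3-1->q0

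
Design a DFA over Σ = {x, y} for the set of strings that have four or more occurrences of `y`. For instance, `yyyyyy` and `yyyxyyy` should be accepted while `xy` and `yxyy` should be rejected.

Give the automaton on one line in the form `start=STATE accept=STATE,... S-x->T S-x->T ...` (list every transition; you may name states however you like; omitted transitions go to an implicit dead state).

Count `y`s, saturating at 5: states q0 through q4 mean 0 through 4 `y`s seen; q5 means more than 4. Each `y` increments (capped at q5); other symbols loop. Accept from {q4, q5}.
A 6-state machine:
        x   y  
>  q0   q0  q1 
   q1   q1  q2 
   q2   q2  q3 
   q3   q3  q4 
 * q4   q4  q5 
 * q5   q5  q5 
(> = start, * = accepting)

start=q0 accept=q4,q5 q0-x->q0 q0-y->q1 q1-x->q1 q1-y->q2 q2-x->q2 q2-y->q3 q3-x->q3 q3-y->q4 q4-x->q4 q4-y->q5 q5-x->q5 q5-y->q5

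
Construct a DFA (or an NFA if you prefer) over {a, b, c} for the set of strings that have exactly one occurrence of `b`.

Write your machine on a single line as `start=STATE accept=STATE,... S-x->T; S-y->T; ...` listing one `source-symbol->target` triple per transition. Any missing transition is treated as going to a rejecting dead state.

Count `b`s, saturating at 2: state s0 means no `b` yet, s1 means one `b` seen, s2 means more than one. Each `b` increments (capped at s2); other symbols loop. Accept from {s1}.
With 3 states:
        a   b   c  
>  s0   s0  s1  s0 
 * s1   s1  s2  s1 
   s2   s2  s2  s2 
(> = start, * = accepting)

start=s0; accept=s1; s0-a->s0; s0-b->s1; s0-c->s0; s1-a->s1; s1-b->s2; s1-c->s1; s2-a->s2; s2-b->s2; s2-c->s2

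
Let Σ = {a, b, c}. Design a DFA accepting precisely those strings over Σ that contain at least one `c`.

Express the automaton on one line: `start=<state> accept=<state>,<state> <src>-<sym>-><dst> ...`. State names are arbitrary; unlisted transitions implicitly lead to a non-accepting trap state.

Count `c`s, saturating at 2: state q0 means no `c` yet, q1 means one `c` seen, q2 means more than one. Each `c` increments (capped at q2); other symbols loop. Accept from {q1, q2}.
With 3 states:
        a   b   c  
>  q0   q0  q0  q1 
 * q1   q1  q1  q2 
 * q2   q2  q2  q2 
(> = start, * = accepting)

start=q0 accept=q1,q2 q0-a->q0 q0-b->q0 q0-c->q1 q1-a->q1 q1-b->q1 q1-c->q2 q2-a->q2 q2-b->q2 q2-c->q2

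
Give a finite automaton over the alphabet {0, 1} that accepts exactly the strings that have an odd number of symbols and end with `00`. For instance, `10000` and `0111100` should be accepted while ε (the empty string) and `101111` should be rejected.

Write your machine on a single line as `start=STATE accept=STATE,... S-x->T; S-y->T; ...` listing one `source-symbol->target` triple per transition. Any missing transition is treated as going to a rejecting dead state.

start=q0; accept=q3; q0-0->q1; q0-1->q1; q1-0->q2; q1-1->q0; q2-0->q3; q2-1->q1; q3-0->q2; q3-1->q0

Build one automaton per condition and run them in lockstep. One (2 states) tracks the input length modulo 2; the other (3 states) tracks how much of the suffix `00` has currently been matched. Each combined state is a pair, one component from each; accept when both components accept. Equivalent product states are then merged.
A 4-state machine:
        0   1  
>  q0   q1  q1 
   q1   q2  q0 
   q2   q3  q1 
 * q3   q2  q0 
(> = start, * = accepting)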